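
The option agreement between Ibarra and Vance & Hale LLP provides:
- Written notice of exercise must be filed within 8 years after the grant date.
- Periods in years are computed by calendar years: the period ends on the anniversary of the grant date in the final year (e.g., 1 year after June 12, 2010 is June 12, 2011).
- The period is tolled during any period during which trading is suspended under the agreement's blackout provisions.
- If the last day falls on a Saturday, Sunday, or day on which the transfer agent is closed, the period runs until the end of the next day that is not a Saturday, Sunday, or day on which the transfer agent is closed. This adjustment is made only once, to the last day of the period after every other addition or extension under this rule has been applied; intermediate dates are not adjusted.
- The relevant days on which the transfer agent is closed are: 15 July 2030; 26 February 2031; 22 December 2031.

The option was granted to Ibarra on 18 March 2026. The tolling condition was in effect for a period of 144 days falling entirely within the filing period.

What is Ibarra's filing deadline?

August 9, 2034

8 years after 18 March 2026 is March 18, 2034.
Tolling adds 144 days: March 18, 2034 + 144 days = August 9, 2034.
August 9, 2034 is a Wednesday and not a day on which the transfer agent is closed, so no extension applies.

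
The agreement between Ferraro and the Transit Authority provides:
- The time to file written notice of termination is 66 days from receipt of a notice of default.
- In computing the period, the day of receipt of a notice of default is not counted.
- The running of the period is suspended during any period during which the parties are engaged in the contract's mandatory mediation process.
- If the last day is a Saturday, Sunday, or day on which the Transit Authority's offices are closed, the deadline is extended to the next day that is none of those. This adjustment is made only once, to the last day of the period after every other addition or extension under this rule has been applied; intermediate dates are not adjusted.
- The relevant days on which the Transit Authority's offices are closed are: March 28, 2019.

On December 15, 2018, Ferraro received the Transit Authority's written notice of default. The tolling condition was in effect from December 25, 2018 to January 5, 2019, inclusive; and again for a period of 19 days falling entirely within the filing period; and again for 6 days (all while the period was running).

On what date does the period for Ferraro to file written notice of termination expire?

March 29, 2019

66 days after December 15, 2018 is February 19, 2019.
From December 25, 2018 through January 5, 2019 inclusive is 12 days; tolling adds 12 days: February 19, 2019 + 12 days = March 3, 2019.
Tolling adds 19 days: March 3, 2019 + 19 days = March 22, 2019.
Tolling adds 6 days: March 22, 2019 + 6 days = March 28, 2019.
March 28, 2019 is a listed holiday. The next qualifying day is March 29, 2019.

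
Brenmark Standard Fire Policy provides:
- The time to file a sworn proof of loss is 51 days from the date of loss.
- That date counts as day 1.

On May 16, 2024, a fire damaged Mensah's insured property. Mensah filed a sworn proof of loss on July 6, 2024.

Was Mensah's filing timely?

Counting May 16, 2024 as day 1, day 51 is July 5, 2024.
The deadline is July 5, 2024; the filing on July 6, 2024 is after that date.

No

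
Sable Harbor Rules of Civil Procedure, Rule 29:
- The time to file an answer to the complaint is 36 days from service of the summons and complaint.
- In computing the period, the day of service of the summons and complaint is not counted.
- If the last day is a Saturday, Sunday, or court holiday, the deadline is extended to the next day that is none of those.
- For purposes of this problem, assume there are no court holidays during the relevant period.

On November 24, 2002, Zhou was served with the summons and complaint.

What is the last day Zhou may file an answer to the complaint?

36 days after November 24, 2002 is December 30, 2002.
December 30, 2002 is a Monday and not a court holiday, so no extension applies.

December 30, 2002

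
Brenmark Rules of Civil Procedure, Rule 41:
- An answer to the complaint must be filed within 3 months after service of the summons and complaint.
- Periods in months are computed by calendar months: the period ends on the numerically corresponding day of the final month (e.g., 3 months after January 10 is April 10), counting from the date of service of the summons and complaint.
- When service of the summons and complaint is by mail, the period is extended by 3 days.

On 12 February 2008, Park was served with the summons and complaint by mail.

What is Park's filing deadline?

May 15, 2008

3 months after 12 February 2008 is May 12, 2008.
Service was by mail, adding 3 days: May 12, 2008 + 3 days = May 15, 2008.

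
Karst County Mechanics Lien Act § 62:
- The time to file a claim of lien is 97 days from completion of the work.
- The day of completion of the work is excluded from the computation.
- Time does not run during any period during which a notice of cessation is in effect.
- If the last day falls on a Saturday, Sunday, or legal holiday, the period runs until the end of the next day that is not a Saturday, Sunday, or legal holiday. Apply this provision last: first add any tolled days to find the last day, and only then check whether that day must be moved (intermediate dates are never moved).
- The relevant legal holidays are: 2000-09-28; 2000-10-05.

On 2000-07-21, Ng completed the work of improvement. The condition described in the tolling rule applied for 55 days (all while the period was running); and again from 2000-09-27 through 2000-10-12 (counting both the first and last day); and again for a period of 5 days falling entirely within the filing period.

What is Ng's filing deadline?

January 10, 2001

97 days after 2000-07-21 is October 26, 2000.
Tolling adds 55 days: October 26, 2000 + 55 days = December 20, 2000.
From September 27, 2000 through October 12, 2000 inclusive is 16 days; tolling adds 16 days: December 20, 2000 + 16 days = January 5, 2001.
Tolling adds 5 days: January 5, 2001 + 5 days = January 10, 2001.
January 10, 2001 is a Wednesday and not a legal holiday, so no extension applies.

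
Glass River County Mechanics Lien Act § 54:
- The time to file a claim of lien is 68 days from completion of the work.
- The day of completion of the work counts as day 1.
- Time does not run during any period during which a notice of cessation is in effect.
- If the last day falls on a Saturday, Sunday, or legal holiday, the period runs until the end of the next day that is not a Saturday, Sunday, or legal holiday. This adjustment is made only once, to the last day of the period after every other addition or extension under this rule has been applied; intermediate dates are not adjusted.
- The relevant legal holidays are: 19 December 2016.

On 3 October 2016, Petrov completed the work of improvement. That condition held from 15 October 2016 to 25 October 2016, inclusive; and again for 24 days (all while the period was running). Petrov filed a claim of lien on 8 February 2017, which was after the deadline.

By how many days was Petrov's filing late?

26 days

Counting 3 October 2016 as day 1, day 68 is December 9, 2016.
From October 15, 2016 through October 25, 2016 inclusive is 11 days; tolling adds 11 days: December 9, 2016 + 11 days = December 20, 2016.
Tolling adds 24 days: December 20, 2016 + 24 days = January 13, 2017.
January 13, 2017 is a Friday and not a legal holiday, so no extension applies.
The deadline is January 13, 2017; from January 13, 2017 to February 8, 2017 is 26 days.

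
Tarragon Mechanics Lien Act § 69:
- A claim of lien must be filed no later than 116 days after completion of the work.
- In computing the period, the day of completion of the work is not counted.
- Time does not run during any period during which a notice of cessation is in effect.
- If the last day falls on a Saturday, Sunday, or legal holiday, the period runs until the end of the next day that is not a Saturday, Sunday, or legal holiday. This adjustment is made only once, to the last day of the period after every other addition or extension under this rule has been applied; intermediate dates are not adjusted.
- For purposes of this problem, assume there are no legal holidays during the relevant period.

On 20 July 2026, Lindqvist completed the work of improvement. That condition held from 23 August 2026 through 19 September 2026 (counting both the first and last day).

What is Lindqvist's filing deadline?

116 days after 20 July 2026 is November 13, 2026.
From August 23, 2026 through September 19, 2026 inclusive is 28 days; tolling adds 28 days: November 13, 2026 + 28 days = December 11, 2026.
December 11, 2026 is a Friday and not a legal holiday, so no extension applies.

December 11, 2026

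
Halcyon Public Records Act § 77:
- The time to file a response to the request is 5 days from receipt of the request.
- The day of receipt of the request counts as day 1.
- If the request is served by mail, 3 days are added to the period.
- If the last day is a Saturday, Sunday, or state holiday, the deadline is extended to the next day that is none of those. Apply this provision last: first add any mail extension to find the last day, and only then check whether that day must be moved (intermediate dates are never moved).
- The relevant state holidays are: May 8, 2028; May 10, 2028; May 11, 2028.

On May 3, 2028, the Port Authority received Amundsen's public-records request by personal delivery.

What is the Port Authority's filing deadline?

May 9, 2028

Counting May 3, 2028 as day 1, day 5 is May 7, 2028.
Service was not by mail, so no mail extension applies.
May 7, 2028 is Sunday; May 8, 2028 is a listed holiday. The next qualifying day is May 9, 2028.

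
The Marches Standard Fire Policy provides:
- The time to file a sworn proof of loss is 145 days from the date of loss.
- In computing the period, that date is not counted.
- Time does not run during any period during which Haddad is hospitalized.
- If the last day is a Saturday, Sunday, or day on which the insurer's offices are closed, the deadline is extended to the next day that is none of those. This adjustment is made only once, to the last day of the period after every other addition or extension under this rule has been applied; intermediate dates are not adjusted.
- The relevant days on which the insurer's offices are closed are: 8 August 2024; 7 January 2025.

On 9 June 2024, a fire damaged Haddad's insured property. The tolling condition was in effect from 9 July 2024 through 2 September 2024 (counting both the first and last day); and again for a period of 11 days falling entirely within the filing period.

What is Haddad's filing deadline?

145 days after 9 June 2024 is November 1, 2024.
From July 9, 2024 through September 2, 2024 inclusive is 56 days; tolling adds 56 days: November 1, 2024 + 56 days = December 27, 2024.
Tolling adds 11 days: December 27, 2024 + 11 days = January 7, 2025.
January 7, 2025 is a listed holiday. The next qualifying day is January 8, 2025.

January 8, 2025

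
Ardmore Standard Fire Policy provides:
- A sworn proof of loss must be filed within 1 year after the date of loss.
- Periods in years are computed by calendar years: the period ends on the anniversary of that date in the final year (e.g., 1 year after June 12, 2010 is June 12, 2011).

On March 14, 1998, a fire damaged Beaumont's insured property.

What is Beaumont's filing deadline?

March 14, 1999

1 year after March 14, 1998 is March 14, 1999.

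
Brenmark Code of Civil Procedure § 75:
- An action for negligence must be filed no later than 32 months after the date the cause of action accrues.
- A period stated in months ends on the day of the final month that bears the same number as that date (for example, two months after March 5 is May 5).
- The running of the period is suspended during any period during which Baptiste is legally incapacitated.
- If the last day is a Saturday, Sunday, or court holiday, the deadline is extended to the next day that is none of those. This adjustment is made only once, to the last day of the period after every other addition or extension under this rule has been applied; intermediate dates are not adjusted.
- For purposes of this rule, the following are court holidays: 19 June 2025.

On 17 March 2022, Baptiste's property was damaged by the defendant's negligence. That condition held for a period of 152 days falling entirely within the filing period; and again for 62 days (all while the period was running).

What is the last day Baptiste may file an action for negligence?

32 months after 17 March 2022 is November 17, 2024.
Tolling adds 152 days: November 17, 2024 + 152 days = April 18, 2025.
Tolling adds 62 days: April 18, 2025 + 62 days = June 19, 2025.
June 19, 2025 is a listed holiday. The next qualifying day is June 20, 2025.

June 20, 2025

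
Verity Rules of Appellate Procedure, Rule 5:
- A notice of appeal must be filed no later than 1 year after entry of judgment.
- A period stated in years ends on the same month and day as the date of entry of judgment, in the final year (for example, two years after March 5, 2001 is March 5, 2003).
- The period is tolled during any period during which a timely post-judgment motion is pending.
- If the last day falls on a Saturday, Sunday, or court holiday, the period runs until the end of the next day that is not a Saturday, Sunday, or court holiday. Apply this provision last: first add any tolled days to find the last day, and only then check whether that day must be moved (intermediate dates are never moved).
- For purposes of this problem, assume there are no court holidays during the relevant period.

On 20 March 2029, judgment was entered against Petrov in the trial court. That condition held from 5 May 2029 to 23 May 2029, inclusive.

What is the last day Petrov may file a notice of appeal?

1 year after 20 March 2029 is March 20, 2030.
From May 5, 2029 through May 23, 2029 inclusive is 19 days; tolling adds 19 days: March 20, 2030 + 19 days = April 8, 2030.
April 8, 2030 is a Monday and not a court holiday, so no extension applies.

April 8, 2030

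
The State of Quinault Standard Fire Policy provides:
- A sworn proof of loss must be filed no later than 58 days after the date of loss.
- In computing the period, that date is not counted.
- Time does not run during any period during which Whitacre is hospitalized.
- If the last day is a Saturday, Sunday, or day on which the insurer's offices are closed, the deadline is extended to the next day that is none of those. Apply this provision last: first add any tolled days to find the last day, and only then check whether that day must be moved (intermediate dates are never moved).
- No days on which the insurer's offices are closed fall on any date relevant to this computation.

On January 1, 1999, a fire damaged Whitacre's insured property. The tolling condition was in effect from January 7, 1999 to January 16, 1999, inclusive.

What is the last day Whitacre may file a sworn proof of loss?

58 days after January 1, 1999 is February 28, 1999.
From January 7, 1999 through January 16, 1999 inclusive is 10 days; tolling adds 10 days: February 28, 1999 + 10 days = March 10, 1999.
March 10, 1999 is a Wednesday and not a day on which the insurer's offices are closed, so no extension applies.

March 10, 1999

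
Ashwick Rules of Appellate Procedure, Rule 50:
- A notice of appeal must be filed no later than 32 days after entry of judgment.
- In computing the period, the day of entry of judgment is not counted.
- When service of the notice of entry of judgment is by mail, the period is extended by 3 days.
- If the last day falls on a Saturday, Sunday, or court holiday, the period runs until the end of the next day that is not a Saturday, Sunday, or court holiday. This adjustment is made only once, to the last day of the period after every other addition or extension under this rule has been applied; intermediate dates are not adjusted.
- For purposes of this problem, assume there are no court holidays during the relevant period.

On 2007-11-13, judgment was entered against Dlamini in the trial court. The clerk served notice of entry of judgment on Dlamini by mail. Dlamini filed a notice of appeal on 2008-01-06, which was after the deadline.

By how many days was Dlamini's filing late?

19 days

32 days after 2007-11-13 is December 15, 2007.
Service was by mail, adding 3 days: December 15, 2007 + 3 days = December 18, 2007.
December 18, 2007 is a Tuesday and not a court holiday, so no extension applies.
The deadline is December 18, 2007; from December 18, 2007 to January 6, 2008 is 19 days.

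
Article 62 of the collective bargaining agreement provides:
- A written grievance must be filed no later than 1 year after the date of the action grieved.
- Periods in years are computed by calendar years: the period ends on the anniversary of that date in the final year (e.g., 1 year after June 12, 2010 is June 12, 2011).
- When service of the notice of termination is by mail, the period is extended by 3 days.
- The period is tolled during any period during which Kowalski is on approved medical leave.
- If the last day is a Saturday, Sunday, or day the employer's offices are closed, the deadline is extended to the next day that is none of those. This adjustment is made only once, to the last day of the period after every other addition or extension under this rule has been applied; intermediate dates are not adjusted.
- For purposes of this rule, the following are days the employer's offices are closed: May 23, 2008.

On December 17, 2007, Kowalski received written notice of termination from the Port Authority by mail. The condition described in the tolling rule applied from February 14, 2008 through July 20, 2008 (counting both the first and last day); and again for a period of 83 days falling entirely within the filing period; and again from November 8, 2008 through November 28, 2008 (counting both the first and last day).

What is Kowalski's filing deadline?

1 year after December 17, 2007 is December 17, 2008.
Service was by mail, adding 3 days: December 17, 2008 + 3 days = December 20, 2008.
From February 14, 2008 through July 20, 2008 inclusive is 158 days; tolling adds 158 days: December 20, 2008 + 158 days = May 27, 2009.
Tolling adds 83 days: May 27, 2009 + 83 days = August 18, 2009.
From November 8, 2008 through November 28, 2008 inclusive is 21 days; tolling adds 21 days: August 18, 2009 + 21 days = September 8, 2009.
September 8, 2009 is a Tuesday and not a day the employer's offices are closed, so no extension applies.

September 8, 2009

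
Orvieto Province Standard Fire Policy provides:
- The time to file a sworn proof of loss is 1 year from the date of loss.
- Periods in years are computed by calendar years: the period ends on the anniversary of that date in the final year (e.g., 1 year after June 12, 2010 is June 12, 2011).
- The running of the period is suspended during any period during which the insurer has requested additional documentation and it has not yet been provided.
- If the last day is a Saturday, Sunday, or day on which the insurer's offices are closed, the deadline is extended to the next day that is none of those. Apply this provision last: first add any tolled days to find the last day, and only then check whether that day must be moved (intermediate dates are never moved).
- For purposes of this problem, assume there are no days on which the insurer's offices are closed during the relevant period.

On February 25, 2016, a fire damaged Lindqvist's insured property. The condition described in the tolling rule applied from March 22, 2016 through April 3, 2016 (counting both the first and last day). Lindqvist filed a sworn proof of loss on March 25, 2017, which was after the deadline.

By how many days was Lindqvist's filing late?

15 days

1 year after February 25, 2016 is February 25, 2017.
From March 22, 2016 through April 3, 2016 inclusive is 13 days; tolling adds 13 days: February 25, 2017 + 13 days = March 10, 2017.
March 10, 2017 is a Friday and not a day on which the insurer's offices are closed, so no extension applies.
The deadline is March 10, 2017; from March 10, 2017 to March 25, 2017 is 15 days.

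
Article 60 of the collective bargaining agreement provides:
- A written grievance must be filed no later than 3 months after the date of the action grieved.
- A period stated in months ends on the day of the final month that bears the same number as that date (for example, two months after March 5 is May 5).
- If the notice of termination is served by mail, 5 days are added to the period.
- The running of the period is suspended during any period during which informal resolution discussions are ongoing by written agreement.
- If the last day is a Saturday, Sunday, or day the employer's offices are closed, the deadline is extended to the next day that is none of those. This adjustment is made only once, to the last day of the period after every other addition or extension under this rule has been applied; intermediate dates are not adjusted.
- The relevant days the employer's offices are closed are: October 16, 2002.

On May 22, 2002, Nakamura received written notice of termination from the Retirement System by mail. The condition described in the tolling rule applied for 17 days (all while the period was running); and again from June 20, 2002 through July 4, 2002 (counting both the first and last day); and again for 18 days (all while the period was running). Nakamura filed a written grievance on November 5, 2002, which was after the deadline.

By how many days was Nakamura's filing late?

19 days

3 months after May 22, 2002 is August 22, 2002.
Service was by mail, adding 5 days: August 22, 2002 + 5 days = August 27, 2002.
Tolling adds 17 days: August 27, 2002 + 17 days = September 13, 2002.
From June 20, 2002 through July 4, 2002 inclusive is 15 days; tolling adds 15 days: September 13, 2002 + 15 days = September 28, 2002.
Tolling adds 18 days: September 28, 2002 + 18 days = October 16, 2002.
October 16, 2002 is a listed holiday. The next qualifying day is October 17, 2002.
The deadline is October 17, 2002; from October 17, 2002 to November 5, 2002 is 19 days.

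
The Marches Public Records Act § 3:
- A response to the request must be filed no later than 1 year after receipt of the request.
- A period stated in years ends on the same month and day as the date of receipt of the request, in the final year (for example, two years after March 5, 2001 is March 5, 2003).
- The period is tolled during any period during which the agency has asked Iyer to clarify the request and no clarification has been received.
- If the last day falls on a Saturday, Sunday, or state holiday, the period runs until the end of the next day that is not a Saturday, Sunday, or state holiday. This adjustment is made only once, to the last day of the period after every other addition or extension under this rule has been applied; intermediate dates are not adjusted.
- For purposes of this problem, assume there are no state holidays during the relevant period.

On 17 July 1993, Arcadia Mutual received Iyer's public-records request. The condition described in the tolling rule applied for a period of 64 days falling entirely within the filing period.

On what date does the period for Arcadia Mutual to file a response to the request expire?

September 19, 1994

1 year after 17 July 1993 is July 17, 1994.
Tolling adds 64 days: July 17, 1994 + 64 days = September 19, 1994.
September 19, 1994 is a Monday and not a state holiday, so no extension applies.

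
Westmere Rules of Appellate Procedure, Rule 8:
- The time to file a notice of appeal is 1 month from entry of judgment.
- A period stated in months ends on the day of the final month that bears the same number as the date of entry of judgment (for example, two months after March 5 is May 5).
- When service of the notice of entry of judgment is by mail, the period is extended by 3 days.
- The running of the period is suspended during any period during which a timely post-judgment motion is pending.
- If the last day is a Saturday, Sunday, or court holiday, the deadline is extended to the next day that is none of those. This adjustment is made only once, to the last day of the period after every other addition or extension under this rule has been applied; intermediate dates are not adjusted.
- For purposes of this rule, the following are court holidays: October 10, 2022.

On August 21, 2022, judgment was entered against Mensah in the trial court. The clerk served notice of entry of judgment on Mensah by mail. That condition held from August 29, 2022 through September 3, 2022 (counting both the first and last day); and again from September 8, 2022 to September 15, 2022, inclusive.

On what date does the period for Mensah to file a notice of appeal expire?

1 month after August 21, 2022 is September 21, 2022.
Service was by mail, adding 3 days: September 21, 2022 + 3 days = September 24, 2022.
From August 29, 2022 through September 3, 2022 inclusive is 6 days; tolling adds 6 days: September 24, 2022 + 6 days = September 30, 2022.
From September 8, 2022 through September 15, 2022 inclusive is 8 days; tolling adds 8 days: September 30, 2022 + 8 days = October 8, 2022.
October 8, 2022 is Saturday; October 9, 2022 is Sunday; October 10, 2022 is a listed holiday. The next qualifying day is October 11, 2022.

October 11, 2022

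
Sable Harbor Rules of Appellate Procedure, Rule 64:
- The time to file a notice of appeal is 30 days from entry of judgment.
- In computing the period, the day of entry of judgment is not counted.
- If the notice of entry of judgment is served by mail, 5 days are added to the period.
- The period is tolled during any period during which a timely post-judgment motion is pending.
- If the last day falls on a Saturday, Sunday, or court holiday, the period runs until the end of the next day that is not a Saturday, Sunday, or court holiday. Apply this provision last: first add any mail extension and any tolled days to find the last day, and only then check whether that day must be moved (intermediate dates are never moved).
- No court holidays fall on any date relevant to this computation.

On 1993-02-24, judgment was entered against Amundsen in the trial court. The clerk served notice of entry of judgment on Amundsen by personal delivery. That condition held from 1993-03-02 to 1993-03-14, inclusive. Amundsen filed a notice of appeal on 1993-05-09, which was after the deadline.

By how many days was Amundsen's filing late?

31 days

30 days after 1993-02-24 is March 26, 1993.
Service was not by mail, so no mail extension applies.
From March 2, 1993 through March 14, 1993 inclusive is 13 days; tolling adds 13 days: March 26, 1993 + 13 days = April 8, 1993.
April 8, 1993 is a Thursday and not a court holiday, so no extension applies.
The deadline is April 8, 1993; from April 8, 1993 to May 9, 1993 is 31 days.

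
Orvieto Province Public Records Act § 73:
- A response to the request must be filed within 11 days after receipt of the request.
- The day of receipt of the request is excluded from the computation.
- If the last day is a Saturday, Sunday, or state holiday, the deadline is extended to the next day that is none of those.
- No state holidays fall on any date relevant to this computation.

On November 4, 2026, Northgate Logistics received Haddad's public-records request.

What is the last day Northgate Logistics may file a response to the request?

11 days after November 4, 2026 is November 15, 2026.
November 15, 2026 is Sunday. The next qualifying day is November 16, 2026.

November 16, 2026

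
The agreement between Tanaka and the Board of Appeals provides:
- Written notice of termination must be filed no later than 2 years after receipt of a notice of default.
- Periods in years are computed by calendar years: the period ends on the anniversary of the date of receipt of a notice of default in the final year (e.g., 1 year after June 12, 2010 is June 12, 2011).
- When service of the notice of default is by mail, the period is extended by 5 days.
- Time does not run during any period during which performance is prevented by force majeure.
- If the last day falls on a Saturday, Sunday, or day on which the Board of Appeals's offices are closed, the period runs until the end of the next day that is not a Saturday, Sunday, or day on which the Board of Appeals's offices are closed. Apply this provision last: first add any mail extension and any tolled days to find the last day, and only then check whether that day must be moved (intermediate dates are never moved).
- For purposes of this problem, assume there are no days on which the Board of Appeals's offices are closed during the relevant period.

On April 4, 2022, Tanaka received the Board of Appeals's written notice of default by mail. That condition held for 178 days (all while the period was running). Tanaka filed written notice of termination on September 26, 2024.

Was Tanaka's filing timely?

2 years after April 4, 2022 is April 4, 2024.
Service was by mail, adding 5 days: April 4, 2024 + 5 days = April 9, 2024.
Tolling adds 178 days: April 9, 2024 + 178 days = October 4, 2024.
October 4, 2024 is a Friday and not a day on which the Board of Appeals's offices are closed, so no extension applies.
The deadline is October 4, 2024; the filing on September 26, 2024 is on or before that date.

Yes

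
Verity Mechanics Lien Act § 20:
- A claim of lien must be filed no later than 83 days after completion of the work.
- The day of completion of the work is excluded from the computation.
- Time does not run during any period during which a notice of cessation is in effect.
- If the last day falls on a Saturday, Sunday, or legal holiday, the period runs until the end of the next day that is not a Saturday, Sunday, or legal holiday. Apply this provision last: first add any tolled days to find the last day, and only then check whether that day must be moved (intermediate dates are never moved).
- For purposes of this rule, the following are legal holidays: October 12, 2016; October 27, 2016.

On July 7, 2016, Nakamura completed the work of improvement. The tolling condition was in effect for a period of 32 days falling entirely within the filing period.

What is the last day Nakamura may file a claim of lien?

83 days after July 7, 2016 is September 28, 2016.
Tolling adds 32 days: September 28, 2016 + 32 days = October 30, 2016.
October 30, 2016 is Sunday. The next qualifying day is October 31, 2016.

October 31, 2016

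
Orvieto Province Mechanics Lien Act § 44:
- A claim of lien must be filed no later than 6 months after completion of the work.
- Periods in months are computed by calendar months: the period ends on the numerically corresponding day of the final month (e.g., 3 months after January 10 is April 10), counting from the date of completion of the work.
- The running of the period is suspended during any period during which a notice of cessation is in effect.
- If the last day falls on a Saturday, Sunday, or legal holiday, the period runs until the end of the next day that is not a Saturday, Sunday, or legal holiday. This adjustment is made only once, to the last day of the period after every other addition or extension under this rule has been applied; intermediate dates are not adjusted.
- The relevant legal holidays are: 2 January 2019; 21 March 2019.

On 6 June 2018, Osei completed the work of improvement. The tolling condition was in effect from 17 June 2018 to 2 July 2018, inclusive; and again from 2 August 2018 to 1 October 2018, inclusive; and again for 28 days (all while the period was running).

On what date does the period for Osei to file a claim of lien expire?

March 22, 2019

6 months after 6 June 2018 is December 6, 2018.
From June 17, 2018 through July 2, 2018 inclusive is 16 days; tolling adds 16 days: December 6, 2018 + 16 days = December 22, 2018.
From August 2, 2018 through October 1, 2018 inclusive is 61 days; tolling adds 61 days: December 22, 2018 + 61 days = February 21, 2019.
Tolling adds 28 days: February 21, 2019 + 28 days = March 21, 2019.
March 21, 2019 is a listed holiday. The next qualifying day is March 22, 2019.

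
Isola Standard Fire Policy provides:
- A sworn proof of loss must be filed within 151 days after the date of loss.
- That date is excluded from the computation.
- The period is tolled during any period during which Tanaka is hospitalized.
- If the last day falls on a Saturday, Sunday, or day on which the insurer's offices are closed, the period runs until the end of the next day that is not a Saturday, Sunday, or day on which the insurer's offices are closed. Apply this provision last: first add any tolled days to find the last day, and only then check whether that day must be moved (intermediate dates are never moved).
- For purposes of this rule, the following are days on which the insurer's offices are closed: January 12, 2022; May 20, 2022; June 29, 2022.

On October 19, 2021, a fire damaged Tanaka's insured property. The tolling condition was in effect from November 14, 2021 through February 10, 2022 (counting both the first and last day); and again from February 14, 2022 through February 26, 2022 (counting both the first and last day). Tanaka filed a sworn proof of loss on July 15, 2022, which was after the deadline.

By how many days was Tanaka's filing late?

15 days

151 days after October 19, 2021 is March 19, 2022.
From November 14, 2021 through February 10, 2022 inclusive is 89 days; tolling adds 89 days: March 19, 2022 + 89 days = June 16, 2022.
From February 14, 2022 through February 26, 2022 inclusive is 13 days; tolling adds 13 days: June 16, 2022 + 13 days = June 29, 2022.
June 29, 2022 is a listed holiday. The next qualifying day is June 30, 2022.
The deadline is June 30, 2022; from June 30, 2022 to July 15, 2022 is 15 days.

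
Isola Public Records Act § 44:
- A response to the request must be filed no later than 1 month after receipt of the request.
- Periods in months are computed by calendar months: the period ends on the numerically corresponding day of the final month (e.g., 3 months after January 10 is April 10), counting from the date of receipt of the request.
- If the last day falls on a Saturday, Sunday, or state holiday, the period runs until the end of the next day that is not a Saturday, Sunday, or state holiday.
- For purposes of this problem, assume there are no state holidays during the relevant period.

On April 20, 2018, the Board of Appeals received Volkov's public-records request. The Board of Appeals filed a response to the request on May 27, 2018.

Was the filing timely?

No

1 month after April 20, 2018 is May 20, 2018.
May 20, 2018 is Sunday. The next qualifying day is May 21, 2018.
The deadline is May 21, 2018; the filing on May 27, 2018 is after that date.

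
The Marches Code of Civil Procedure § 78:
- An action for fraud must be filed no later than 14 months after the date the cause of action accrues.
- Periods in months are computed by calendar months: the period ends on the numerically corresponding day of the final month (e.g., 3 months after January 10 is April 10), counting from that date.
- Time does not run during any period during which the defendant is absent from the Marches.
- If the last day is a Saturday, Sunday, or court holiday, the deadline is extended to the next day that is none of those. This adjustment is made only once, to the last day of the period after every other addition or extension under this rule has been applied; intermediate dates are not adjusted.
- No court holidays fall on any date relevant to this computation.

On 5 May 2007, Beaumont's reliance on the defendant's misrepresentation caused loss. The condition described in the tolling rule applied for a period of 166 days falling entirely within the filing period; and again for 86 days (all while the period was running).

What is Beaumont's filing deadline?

14 months after 5 May 2007 is July 5, 2008.
Tolling adds 166 days: July 5, 2008 + 166 days = December 18, 2008.
Tolling adds 86 days: December 18, 2008 + 86 days = March 14, 2009.
March 14, 2009 is Saturday; March 15, 2009 is Sunday. The next qualifying day is March 16, 2009.

March 16, 2009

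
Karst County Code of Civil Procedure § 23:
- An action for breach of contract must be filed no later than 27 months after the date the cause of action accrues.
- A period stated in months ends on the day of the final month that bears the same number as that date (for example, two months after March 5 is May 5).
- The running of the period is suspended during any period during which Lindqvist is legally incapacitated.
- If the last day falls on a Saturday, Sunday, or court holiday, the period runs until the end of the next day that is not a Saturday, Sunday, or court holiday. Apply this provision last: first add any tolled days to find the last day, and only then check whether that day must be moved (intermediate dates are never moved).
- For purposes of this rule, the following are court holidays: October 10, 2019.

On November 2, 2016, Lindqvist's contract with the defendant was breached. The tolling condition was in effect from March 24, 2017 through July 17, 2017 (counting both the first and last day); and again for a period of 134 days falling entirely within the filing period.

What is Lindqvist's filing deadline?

October 11, 2019

27 months after November 2, 2016 is February 2, 2019.
From March 24, 2017 through July 17, 2017 inclusive is 116 days; tolling adds 116 days: February 2, 2019 + 116 days = May 29, 2019.
Tolling adds 134 days: May 29, 2019 + 134 days = October 10, 2019.
October 10, 2019 is a listed holiday. The next qualifying day is October 11, 2019.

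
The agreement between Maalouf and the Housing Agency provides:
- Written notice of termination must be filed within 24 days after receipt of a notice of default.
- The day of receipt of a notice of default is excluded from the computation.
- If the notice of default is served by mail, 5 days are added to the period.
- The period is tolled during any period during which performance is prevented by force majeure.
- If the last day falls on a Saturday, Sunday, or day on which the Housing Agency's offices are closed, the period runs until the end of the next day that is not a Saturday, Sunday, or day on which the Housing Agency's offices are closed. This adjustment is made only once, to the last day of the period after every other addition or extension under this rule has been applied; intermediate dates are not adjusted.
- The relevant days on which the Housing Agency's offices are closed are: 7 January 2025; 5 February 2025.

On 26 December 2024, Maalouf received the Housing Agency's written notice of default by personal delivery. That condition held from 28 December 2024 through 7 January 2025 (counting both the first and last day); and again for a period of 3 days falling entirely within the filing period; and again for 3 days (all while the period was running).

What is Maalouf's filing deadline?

24 days after 26 December 2024 is January 19, 2025.
Service was not by mail, so no mail extension applies.
From December 28, 2024 through January 7, 2025 inclusive is 11 days; tolling adds 11 days: January 19, 2025 + 11 days = January 30, 2025.
Tolling adds 3 days: January 30, 2025 + 3 days = February 2, 2025.
Tolling adds 3 days: February 2, 2025 + 3 days = February 5, 2025.
February 5, 2025 is a listed holiday. The next qualifying day is February 6, 2025.

February 6, 2025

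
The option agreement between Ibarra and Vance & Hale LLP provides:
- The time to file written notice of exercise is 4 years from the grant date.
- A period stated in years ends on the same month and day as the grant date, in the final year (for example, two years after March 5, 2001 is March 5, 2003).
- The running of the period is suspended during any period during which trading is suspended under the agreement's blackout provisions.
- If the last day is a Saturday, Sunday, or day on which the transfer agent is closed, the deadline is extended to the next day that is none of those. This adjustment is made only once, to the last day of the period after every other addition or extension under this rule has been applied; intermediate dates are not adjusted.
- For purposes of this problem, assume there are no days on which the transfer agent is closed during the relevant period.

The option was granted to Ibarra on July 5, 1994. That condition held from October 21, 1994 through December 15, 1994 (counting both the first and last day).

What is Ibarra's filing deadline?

August 31, 1998

4 years after July 5, 1994 is July 5, 1998.
From October 21, 1994 through December 15, 1994 inclusive is 56 days; tolling adds 56 days: July 5, 1998 + 56 days = August 30, 1998.
August 30, 1998 is Sunday. The next qualifying day is August 31, 1998.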